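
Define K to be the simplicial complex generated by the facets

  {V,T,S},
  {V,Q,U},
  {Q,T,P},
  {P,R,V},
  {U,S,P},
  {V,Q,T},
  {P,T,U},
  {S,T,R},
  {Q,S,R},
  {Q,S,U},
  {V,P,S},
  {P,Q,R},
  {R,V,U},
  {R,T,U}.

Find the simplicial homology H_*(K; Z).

Order the vertices as P < Q < R < S < T < U < V. Listing each simplex with vertices in this order, K has dimension 2 with simplices:

  0-simplices (7): P, Q, R, S, T, U, V
  1-simplices (21): PQ, PR, PS, PT, PU, PV, QR, QS, QT, QU, QV, RS, RT, RU, RV, ST, SU, SV, TU, TV, UV
  2-simplices (14): PQR, PQT, PRV, PSU, PSV, PTU, QRS, QSU, QTV, QUV, RST, RTU, RUV, STV

so the chain groups are C_0 ≅ Z^7, C_1 ≅ Z^21, C_2 ≅ Z^14.

Boundary ∂_1: C_1 → C_0 maps an edge to its endpoints' difference, ∂[p,q] = q − p. For instance
  ∂RU = U − R.
This gives a 7×21 integer matrix of rank 6; reducing to Smith normal form yields diagonal entries (1,1,1,1,1,1).

∂_2: C_2 → C_1 sends each 2-simplex [p,q,r] to [q,r] − [p,r] + [p,q]. For instance
  ∂RTU = TU − RU + RT,
  ∂PSV = SV − PV + PS.
The resulting 21×14 matrix has rank 13, and its Smith normal form has invariant factors (1,1,1,1,1,1,1,1,1,1,1,1,1).

From H_k ≅ ker(∂_k) / im(∂_{k+1}) we obtain:

  H_0: rank C_0 − rank ∂_1 = 7 − 6 = 1, and the invariant factors of ∂_1 are all 1, so H_0 = Z.
  H_1: rank ker ∂_1 − rank ∂_2 = (21 − 6) − 13 = 2, and the invariant factors of ∂_2 are all 1, so H_1 = Z^2.
  H_2: rank ker ∂_2 − rank ∂_3 = (14 − 13) − 0 = 1, and there is no ∂_3, so H_2 = Z.

As a check, the Euler characteristic is 7 − 21 + 14 = 0, which agrees with 1 − 2 + 1 = 0.

H_0 ≅ Z,  H_1 ≅ Z^2,  H_2 ≅ Z.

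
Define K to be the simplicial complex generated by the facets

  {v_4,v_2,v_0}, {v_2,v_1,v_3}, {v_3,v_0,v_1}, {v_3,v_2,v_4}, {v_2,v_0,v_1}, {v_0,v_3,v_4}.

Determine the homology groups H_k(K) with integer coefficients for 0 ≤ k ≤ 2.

H_0 ≅ Z,  H_1 = 0,  H_2 ≅ Z.

Order the vertices as v_0 < v_1 < v_2 < v_3 < v_4. Listing each simplex with vertices in this order, K has dimension 2 with simplices:

  0-simplices (5): [v_0], [v_1], [v_2], [v_3], [v_4]
  1-simplices (9): [v_0,v_1], [v_0,v_2], [v_0,v_3], [v_0,v_4], [v_1,v_2], [v_1,v_3], [v_2,v_3], [v_2,v_4], [v_3,v_4]
  2-simplices (6): [v_0,v_1,v_2], [v_0,v_1,v_3], [v_0,v_2,v_4], [v_0,v_3,v_4], [v_1,v_2,v_3], [v_2,v_3,v_4]

Hence C_0 ≅ Z^5, C_1 ≅ Z^9, C_2 ≅ Z^6.

The boundary map ∂_1: C_1 → C_0 maps an edge to its endpoints' difference, ∂[p,q] = q − p. For instance
  ∂[v_2,v_3] = [v_3] − [v_2].
As a 5×9 matrix over Z this has rank 4, with invariant factors (1,1,1,1).

∂_2: C_2 → C_1 maps a triangle to the signed sum of its edges. For instance
  ∂[v_1,v_2,v_3] = [v_2,v_3] − [v_1,v_3] + [v_1,v_2],
  ∂[v_0,v_2,v_4] = [v_2,v_4] − [v_0,v_4] + [v_0,v_2].
The resulting 9×6 matrix has rank 5, and its Smith normal form has invariant factors (1,1,1,1,1).

Reading off H_k = ker ∂_k / im ∂_{k+1}:

  H_0: rank C_0 − rank ∂_1 = 5 − 4 = 1, and the invariant factors of ∂_1 are all 1, so H_0 ≅ Z.
  H_1: rank ker ∂_1 − rank ∂_2 = (9 − 4) − 5 = 0, and the invariant factors of ∂_2 are all 1, so H_1 ≅ 0.
  H_2: rank ker ∂_2 − rank ∂_3 = (6 − 5) − 0 = 1, and there is no ∂_3, so H_2 ≅ Z.

As a check, the Euler characteristic is 5 − 9 + 6 = 2, which agrees with 1 − 0 + 1 = 2.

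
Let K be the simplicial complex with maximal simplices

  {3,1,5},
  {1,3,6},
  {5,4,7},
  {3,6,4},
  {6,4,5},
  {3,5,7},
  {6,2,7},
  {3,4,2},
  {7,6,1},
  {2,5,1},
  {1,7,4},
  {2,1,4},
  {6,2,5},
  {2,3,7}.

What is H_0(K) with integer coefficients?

H_0 = Z.

Order the vertices as 1 < 2 < 3 < 4 < 5 < 6 < 7. Listing each simplex with vertices in this order, K has dimension 2 with simplices:

  0-simplices (7): [1], [2], [3], [4], [5], [6], [7]
  1-simplices (21): [1,2], [1,3], [1,4], [1,5], [1,6], [1,7], [2,3], [2,4], [2,5], [2,6], [2,7], [3,4], [3,5], [3,6], [3,7], [4,5], [4,6], [4,7], [5,6], [5,7], [6,7]
  2-simplices (14): [1,2,4], [1,2,5], [1,3,5], [1,3,6], [1,4,7], [1,6,7], [2,3,4], [2,3,7], [2,5,6], [2,6,7], [3,4,6], [3,5,7], [4,5,6], [4,5,7]

Hence C_0 ≅ Z^7, C_1 ≅ Z^21, C_2 ≅ Z^14.

∂_1: C_1 → C_0 maps an edge to its endpoints' difference, ∂[p,q] = q − p. For instance
  ∂[1,3] = [3] − [1].
The resulting 7×21 matrix has rank 6, and its Smith normal form has invariant factors (1,1,1,1,1,1).

∂_2: C_2 → C_1 sends each 2-simplex [p,q,r] to [q,r] − [p,r] + [p,q]. For instance
  ∂[2,3,7] = [3,7] − [2,7] + [2,3],
  ∂[1,3,5] = [3,5] − [1,5] + [1,3].
This gives a 21×14 integer matrix of rank 13; reducing to Smith normal form yields diagonal entries (1,1,1,1,1,1,1,1,1,1,1,1,1).

From H_k ≅ ker(∂_k) / im(∂_{k+1}) we obtain:

  H_0: rank C_0 − rank ∂_1 = 7 − 6 = 1, and the invariant factors of ∂_1 are all 1, so H_0 ≅ Z.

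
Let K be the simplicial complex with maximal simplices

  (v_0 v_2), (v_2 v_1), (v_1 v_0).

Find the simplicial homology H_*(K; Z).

We work with the vertex ordering v_0 < v_1 < v_2. The simplices of K, each written with vertices in increasing order, are:

  0-simplices (3): [v_0], [v_1], [v_2]
  1-simplices (3): [v_0,v_1], [v_0,v_2], [v_1,v_2]

so the chain groups are C_0 ≅ Z^3, C_1 ≅ Z^3.

Boundary ∂_1: C_1 → C_0 is given by ∂[p,q] = [q] − [p]. For instance
  ∂[v_1,v_2] = [v_2] − [v_1].
As a 3×3 matrix over Z this has rank 2, with invariant factors (1,1).

Computing H_k = (kernel of ∂_k) / (image of ∂_{k+1}):

  H_0: rank C_0 − rank ∂_1 = 3 − 2 = 1, and the invariant factors of ∂_1 are all 1, so H_0 = Z.
  H_1: rank ker ∂_1 − rank ∂_2 = (3 − 2) − 0 = 1, and there is no ∂_2, so H_1 = Z.

H_0 ≅ Z,  H_1 ≅ Z.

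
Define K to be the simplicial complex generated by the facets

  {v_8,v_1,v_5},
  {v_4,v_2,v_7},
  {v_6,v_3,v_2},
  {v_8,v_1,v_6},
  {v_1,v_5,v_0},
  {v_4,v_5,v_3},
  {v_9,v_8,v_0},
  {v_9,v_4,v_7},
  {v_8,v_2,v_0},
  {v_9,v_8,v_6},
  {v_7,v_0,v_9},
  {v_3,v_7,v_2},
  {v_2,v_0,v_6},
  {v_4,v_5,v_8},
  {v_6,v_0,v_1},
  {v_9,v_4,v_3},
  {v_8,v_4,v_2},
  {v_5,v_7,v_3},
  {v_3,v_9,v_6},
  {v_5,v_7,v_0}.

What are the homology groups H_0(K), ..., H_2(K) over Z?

Take the total order v_0 < v_1 < v_2 < v_3 < v_4 < v_5 < v_6 < v_7 < v_8 < v_9 on the vertex set. Then K (dimension 2) consists of the simplices:

  0-simplices (10): [v_0], [v_1], [v_2], [v_3], [v_4], [v_5], [v_6], [v_7], [v_8], [v_9]
  1-simplices (30): (30 of them)
  2-simplices (20): (20 of them)

Hence C_0 ≅ Z^10, C_1 ≅ Z^30, C_2 ≅ Z^20.

The boundary map ∂_1: C_1 → C_0 is given by ∂[p,q] = [q] − [p]. For instance
  ∂[v_2,v_4] = [v_4] − [v_2].
The 10×30 boundary matrix has rank 9 and Smith normal form diag(1,1,1,1,1,1,1,1,1).

∂_2: C_2 → C_1 maps a triangle to the signed sum of its edges. For instance
  ∂[v_0,v_1,v_6] = [v_1,v_6] − [v_0,v_6] + [v_0,v_1],
  ∂[v_1,v_5,v_8] = [v_5,v_8] − [v_1,v_8] + [v_1,v_5].
The 30×20 boundary matrix has rank 20 and Smith normal form diag(1,1,1,1,1,1,1,1,1,1,1,1,1,1,1,1,1,1,1,2).

Now H_k = ker ∂_k / im ∂_{k+1}, so:

  H_0: rank C_0 − rank ∂_1 = 10 − 9 = 1, and the invariant factors of ∂_1 are all 1, so H_0 ≅ Z.
  H_1: rank ker ∂_1 − rank ∂_2 = (30 − 9) − 20 = 1, and ∂_2 has invariant factor 2 > 1, so H_1 ≅ Z ⊕ Z/2.
  H_2: rank ker ∂_2 − rank ∂_3 = (20 − 20) − 0 = 0, and there is no ∂_3, so H_2 ≅ 0.

H_0 = Z,  H_1 = Z ⊕ Z/2,  H_2 = 0.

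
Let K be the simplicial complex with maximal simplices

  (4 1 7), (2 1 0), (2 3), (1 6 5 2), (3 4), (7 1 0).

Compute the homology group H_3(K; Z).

We work with the vertex ordering 0 < 1 < 2 < 3 < 4 < 5 < 6 < 7. The simplices of K, each written with vertices in increasing order, are:

  0-simplices (8): [0], [1], [2], [3], [4], [5], [6], [7]
  1-simplices (14): [0,1], [0,2], [0,7], [1,2], [1,4], [1,5], [1,6], [1,7], [2,3], [2,5], [2,6], [3,4], [4,7], [5,6]
  2-simplices (7): [0,1,2], [0,1,7], [1,2,5], [1,2,6], [1,4,7], [1,5,6], [2,5,6]
  3-simplices (1): [1,2,5,6]

so the chain groups are C_0 ≅ Z^8, C_1 ≅ Z^14, C_2 ≅ Z^7, C_3 ≅ Z^1.

∂_1: C_1 → C_0 is given by ∂[p,q] = [q] − [p]. For instance
  ∂[1,4] = [4] − [1].
This gives a 8×14 integer matrix of rank 7; reducing to Smith normal form yields diagonal entries (1,1,1,1,1,1,1).

The boundary map ∂_2: C_2 → C_1 sends each 2-simplex [p,q,r] to [q,r] − [p,r] + [p,q]. For instance
  ∂[1,2,5] = [2,5] − [1,5] + [1,2],
  ∂[1,2,6] = [2,6] − [1,6] + [1,2].
As a 14×7 matrix over Z this has rank 6, with invariant factors (1,1,1,1,1,1).

∂_3: C_3 → C_2 sends each 3-simplex σ to the alternating sum Σ_i (−1)^i (σ with its i-th vertex removed). For instance
  ∂[1,2,5,6] = [2,5,6] − [1,5,6] + [1,2,6] − [1,2,5].
The 7×1 boundary matrix has rank 1 and Smith normal form diag(1).

Now H_k = ker ∂_k / im ∂_{k+1}, so:

  H_3: rank ker ∂_3 − rank ∂_4 = (1 − 1) − 0 = 0, and there is no ∂_4, so H_3 = 0.

H_3 ≅ 0.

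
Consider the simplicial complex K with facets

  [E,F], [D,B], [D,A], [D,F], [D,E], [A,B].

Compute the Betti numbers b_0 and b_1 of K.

Take the total order A < B < D < E < F on the vertex set. Then K (dimension 1) consists of the simplices:

  0-simplices (5): A, B, D, E, F
  1-simplices (6): AB, AD, BD, DE, DF, EF

so the chain groups are C_0 ≅ Z^5, C_1 ≅ Z^6.

Boundary ∂_1: C_1 → C_0 is given by ∂[p,q] = [q] − [p]. For instance
  ∂EF = F − E.
As a 5×6 matrix over Z this has rank 4, with invariant factors (1,1,1,1).

Reading off H_k = ker ∂_k / im ∂_{k+1}:

  H_0: rank C_0 − rank ∂_1 = 5 − 4 = 1, and the invariant factors of ∂_1 are all 1, so H_0 = Z.
  H_1: rank ker ∂_1 − rank ∂_2 = (6 − 4) − 0 = 2, and there is no ∂_2, so H_1 = Z^2.

As a check, the Euler characteristic is 5 − 6 = -1, which agrees with 1 − 2 = -1.

Hence the Betti numbers are b_0 = 1, b_1 = 2.

b_0 = 1, b_1 = 2.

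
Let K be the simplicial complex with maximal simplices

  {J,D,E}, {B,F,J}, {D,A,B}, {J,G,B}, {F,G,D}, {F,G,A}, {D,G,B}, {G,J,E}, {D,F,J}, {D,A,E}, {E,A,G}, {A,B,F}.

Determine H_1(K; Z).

We work with the vertex ordering A < B < D < E < F < G < J. The simplices of K, each written with vertices in increasing order, are:

  0-simplices (7): A, B, D, E, F, G, J
  1-simplices (18): AB, AD, AE, AF, AG, BD, BF, BG, BJ, DE, DF, DG, DJ, EG, EJ, FG, FJ, GJ
  2-simplices (12): ABD, ABF, ADE, AEG, AFG, BDG, BFJ, BGJ, DEJ, DFG, DFJ, EGJ

so the chain groups are C_0 ≅ Z^7, C_1 ≅ Z^18, C_2 ≅ Z^12.

The boundary map ∂_1: C_1 → C_0 is given by ∂[p,q] = [q] − [p].
This gives a 7×18 integer matrix of rank 6; reducing to Smith normal form yields diagonal entries (1,1,1,1,1,1).

Boundary ∂_2: C_2 → C_1 maps a triangle to the signed sum of its edges. For instance
  ∂BFJ = FJ − BJ + BF,
  ∂AFG = FG − AG + AF.
As a 18×12 matrix over Z this has rank 12, with invariant factors (1,1,1,1,1,1,1,1,1,1,1,2).

Computing H_k = (kernel of ∂_k) / (image of ∂_{k+1}):

  H_1: rank ker ∂_1 − rank ∂_2 = (18 − 6) − 12 = 0, and ∂_2 has invariant factor 2 > 1, so H_1 = Z_2.

(K is a triangulation of the real projective plane RP^2.)

H_1 = Z_2.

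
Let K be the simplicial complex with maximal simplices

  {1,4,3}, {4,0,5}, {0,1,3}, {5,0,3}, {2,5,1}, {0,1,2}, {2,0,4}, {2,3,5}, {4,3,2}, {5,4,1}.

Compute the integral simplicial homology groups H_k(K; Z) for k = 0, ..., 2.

H_0 ≅ Z,  H_1 ≅ Z/2Z,  H_2 = 0.

We work with the vertex ordering 0 < 1 < 2 < 3 < 4 < 5. The simplices of K, each written with vertices in increasing order, are:

  0-simplices (6): [0], [1], [2], [3], [4], [5]
  1-simplices (15): [0,1], [0,2], [0,3], [0,4], [0,5], [1,2], [1,3], [1,4], [1,5], [2,3], [2,4], [2,5], [3,4], [3,5], [4,5]
  2-simplices (10): [0,1,2], [0,1,3], [0,2,4], [0,3,5], [0,4,5], [1,2,5], [1,3,4], [1,4,5], [2,3,4], [2,3,5]

giving chain groups C_0 ≅ Z^6, C_1 ≅ Z^15, C_2 ≅ Z^10.

∂_1: C_1 → C_0 maps an edge to its endpoints' difference, ∂[p,q] = q − p. For instance
  ∂[2,5] = [5] − [2].
The resulting 6×15 matrix has rank 5, and its Smith normal form has invariant factors (1,1,1,1,1).

The boundary map ∂_2: C_2 → C_1 sends each 2-simplex [p,q,r] to [q,r] − [p,r] + [p,q]. For instance
  ∂[0,1,2] = [1,2] − [0,2] + [0,1],
  ∂[2,3,5] = [3,5] − [2,5] + [2,3].
The resulting 15×10 matrix has rank 10, and its Smith normal form has invariant factors (1,1,1,1,1,1,1,1,1,2).

Now H_k = ker ∂_k / im ∂_{k+1}, so:

  H_0: rank C_0 − rank ∂_1 = 6 − 5 = 1, and the invariant factors of ∂_1 are all 1, so H_0 = Z.
  H_1: rank ker ∂_1 − rank ∂_2 = (15 − 5) − 10 = 0, and ∂_2 has invariant factor 2 > 1, so H_1 = Z/2Z.
  H_2: rank ker ∂_2 − rank ∂_3 = (10 − 10) − 0 = 0, and there is no ∂_3, so H_2 = 0.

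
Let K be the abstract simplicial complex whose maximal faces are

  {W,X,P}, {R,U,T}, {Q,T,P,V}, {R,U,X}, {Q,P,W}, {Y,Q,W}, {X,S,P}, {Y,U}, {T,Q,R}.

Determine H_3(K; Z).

H_3 = 0.

Fix the vertex order P < Q < R < S < T < U < V < W < X < Y and write every simplex with vertices in increasing order. Then dim K = 3 and the simplices of K are:

  0-simplices (10): P, Q, R, S, T, U, V, W, X, Y
  1-simplices (21): PQ, PS, PT, PV, PW, PX, QR, QT, QV, QW, QY, RT, RU, RX, SX, TU, TV, UX, UY, WX, WY
  2-simplices (11): PQT, PQV, PQW, PSX, PTV, PWX, QRT, QTV, QWY, RTU, RUX
  3-simplices (1): PQTV

so the chain groups are C_0 ≅ Z^10, C_1 ≅ Z^21, C_2 ≅ Z^11, C_3 ≅ Z^1.

The boundary map ∂_1: C_1 → C_0 is given by ∂[p,q] = [q] − [p]. For instance
  ∂QW = W − Q.
This gives a 10×21 integer matrix of rank 9; reducing to Smith normal form yields diagonal entries (1,1,1,1,1,1,1,1,1).

Boundary ∂_2: C_2 → C_1 acts by ∂[p,q,r] = [q,r] − [p,r] + [p,q]. For instance
  ∂QRT = RT − QT + QR,
  ∂PQT = QT − PT + PQ.
The resulting 21×11 matrix has rank 10, and its Smith normal form has invariant factors (1,1,1,1,1,1,1,1,1,1).

Boundary ∂_3: C_3 → C_2 sends each 3-simplex σ to the alternating sum Σ_i (−1)^i (σ with its i-th vertex removed). For instance
  ∂PQTV = QTV − PTV + PQV − PQT.
The 11×1 boundary matrix has rank 1 and Smith normal form diag(1).

Computing H_k = (kernel of ∂_k) / (image of ∂_{k+1}):

  H_3: rank ker ∂_3 − rank ∂_4 = (1 − 1) − 0 = 0, and there is no ∂_4, so H_3 ≅ 0.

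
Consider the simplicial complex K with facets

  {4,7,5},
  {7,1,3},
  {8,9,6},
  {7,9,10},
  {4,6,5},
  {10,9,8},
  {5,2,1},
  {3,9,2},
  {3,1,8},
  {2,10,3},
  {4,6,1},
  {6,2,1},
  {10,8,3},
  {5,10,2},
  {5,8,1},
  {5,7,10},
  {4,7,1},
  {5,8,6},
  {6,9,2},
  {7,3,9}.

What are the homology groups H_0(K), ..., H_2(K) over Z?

K has 10 vertices, 30 edges, 20 triangles.
rank ∂_0 = 0, rank ∂_1 = 9 ⇒ b_0 = 10 − 0 − 9 = 1; all invariant factors of ∂_1 are 1 so no torsion. So H_0 ≅ Z.
rank ∂_1 = 9, rank ∂_2 = 20 ⇒ b_1 = 30 − 9 − 20 = 1; ∂_2 has invariant factor(s) [2] giving torsion. So H_1 ≅ Z ⊕ Z/2.
rank ∂_2 = 20, rank ∂_3 = 0 ⇒ b_2 = 20 − 20 − 0 = 0. So H_2 ≅ 0.

H_0 ≅ Z,  H_1 ≅ Z ⊕ Z/2,  H_2 = 0.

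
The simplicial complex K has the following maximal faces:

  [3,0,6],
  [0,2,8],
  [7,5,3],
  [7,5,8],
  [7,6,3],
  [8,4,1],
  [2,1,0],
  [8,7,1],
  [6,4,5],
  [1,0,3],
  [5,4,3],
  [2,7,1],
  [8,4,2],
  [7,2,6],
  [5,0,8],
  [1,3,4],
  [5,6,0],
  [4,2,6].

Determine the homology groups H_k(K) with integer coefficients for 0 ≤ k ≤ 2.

Order the vertices as 0 < 1 < 2 < 3 < 4 < 5 < 6 < 7 < 8. Listing each simplex with vertices in this order, K has dimension 2 with simplices:

  0-simplices (9): [0], [1], [2], [3], [4], [5], [6], [7], [8]
  1-simplices (27): (27 of them)
  2-simplices (18): [0,1,2], [0,1,3], [0,2,8], [0,3,6], [0,5,6], [0,5,8], [1,2,7], [1,3,4], [1,4,8], [1,7,8], [2,4,6], [2,4,8], [2,6,7], [3,4,5], [3,5,7], [3,6,7], [4,5,6], [5,7,8]

Hence C_0 ≅ Z^9, C_1 ≅ Z^27, C_2 ≅ Z^18.

Boundary ∂_1: C_1 → C_0 is given by ∂[p,q] = [q] − [p]. For instance
  ∂[5,7] = [7] − [5].
The 9×27 boundary matrix has rank 8 and Smith normal form diag(1,1,1,1,1,1,1,1).

The boundary map ∂_2: C_2 → C_1 acts by ∂[p,q,r] = [q,r] − [p,r] + [p,q]. For instance
  ∂[1,4,8] = [4,8] − [1,8] + [1,4],
  ∂[0,1,3] = [1,3] − [0,3] + [0,1].
This gives a 27×18 integer matrix of rank 18; reducing to Smith normal form yields diagonal entries (1,1,1,1,1,1,1,1,1,1,1,1,1,1,1,1,1,2).

From H_k ≅ ker(∂_k) / im(∂_{k+1}) we obtain:

  H_0: rank C_0 − rank ∂_1 = 9 − 8 = 1, and the invariant factors of ∂_1 are all 1, so H_0 = Z.
  H_1: rank ker ∂_1 − rank ∂_2 = (27 − 8) − 18 = 1, and ∂_2 has invariant factor 2 > 1, so H_1 = Z ⊕ Z_2.
  H_2: rank ker ∂_2 − rank ∂_3 = (18 − 18) − 0 = 0, and there is no ∂_3, so H_2 = 0.

H_0 = Z,  H_1 = Z ⊕ Z_2,  H_2 = 0.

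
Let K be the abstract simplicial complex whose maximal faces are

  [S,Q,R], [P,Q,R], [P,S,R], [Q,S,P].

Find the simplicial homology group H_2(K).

We work with the vertex ordering P < Q < R < S. The simplices of K, each written with vertices in increasing order, are:

  0-simplices (4): P, Q, R, S
  1-simplices (6): PQ, PR, PS, QR, QS, RS
  2-simplices (4): PQR, PQS, PRS, QRS

giving chain groups C_0 ≅ Z^4, C_1 ≅ Z^6, C_2 ≅ Z^4.

Boundary ∂_1: C_1 → C_0 is given by ∂[p,q] = [q] − [p]. For instance
  ∂PR = R − P.
The 4×6 boundary matrix has rank 3 and Smith normal form diag(1,1,1).

∂_2: C_2 → C_1 acts by ∂[p,q,r] = [q,r] − [p,r] + [p,q]. For instance
  ∂PQS = QS − PS + PQ,
  ∂PRS = RS − PS + PR.
As a 6×4 matrix over Z this has rank 3, with invariant factors (1,1,1).

Now H_k = ker ∂_k / im ∂_{k+1}, so:

  H_2: rank ker ∂_2 − rank ∂_3 = (4 − 3) − 0 = 1, and there is no ∂_3, so H_2 = Z.

(K is a triangulation of the 2-sphere S^2.)

H_2 ≅ Z.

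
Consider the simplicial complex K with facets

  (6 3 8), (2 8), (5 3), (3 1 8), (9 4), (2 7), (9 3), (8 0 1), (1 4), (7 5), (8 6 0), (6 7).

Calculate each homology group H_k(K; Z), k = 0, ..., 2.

Fix the vertex order 0 < 1 < 2 < 3 < 4 < 5 < 6 < 7 < 8 < 9 and write every simplex with vertices in increasing order. Then dim K = 2 and the simplices of K are:

  0-simplices (10): [0], [1], [2], [3], [4], [5], [6], [7], [8], [9]
  1-simplices (16): [0,1], [0,6], [0,8], [1,3], [1,4], [1,8], [2,7], [2,8], [3,5], [3,6], [3,8], [3,9], [4,9], [5,7], [6,7], [6,8]
  2-simplices (4): [0,1,8], [0,6,8], [1,3,8], [3,6,8]

so the chain groups are C_0 ≅ Z^10, C_1 ≅ Z^16, C_2 ≅ Z^4.

Boundary ∂_1: C_1 → C_0 sends each edge [p,q] (with p < q) to q − p. For instance
  ∂[6,8] = [8] − [6].
The 10×16 boundary matrix has rank 9 and Smith normal form diag(1,1,1,1,1,1,1,1,1).

Boundary ∂_2: C_2 → C_1 acts by ∂[p,q,r] = [q,r] − [p,r] + [p,q]. For instance
  ∂[0,1,8] = [1,8] − [0,8] + [0,1],
  ∂[3,6,8] = [6,8] − [3,8] + [3,6].
The 16×4 boundary matrix has rank 4 and Smith normal form diag(1,1,1,1).

From H_k ≅ ker(∂_k) / im(∂_{k+1}) we obtain:

  H_0: rank C_0 − rank ∂_1 = 10 − 9 = 1, and the invariant factors of ∂_1 are all 1, so H_0 = Z.
  H_1: rank ker ∂_1 − rank ∂_2 = (16 − 9) − 4 = 3, and the invariant factors of ∂_2 are all 1, so H_1 = Z^3.
  H_2: rank ker ∂_2 − rank ∂_3 = (4 − 4) − 0 = 0, and there is no ∂_3, so H_2 = 0.

H_0 = Z,  H_1 = Z^3,  H_2 = 0.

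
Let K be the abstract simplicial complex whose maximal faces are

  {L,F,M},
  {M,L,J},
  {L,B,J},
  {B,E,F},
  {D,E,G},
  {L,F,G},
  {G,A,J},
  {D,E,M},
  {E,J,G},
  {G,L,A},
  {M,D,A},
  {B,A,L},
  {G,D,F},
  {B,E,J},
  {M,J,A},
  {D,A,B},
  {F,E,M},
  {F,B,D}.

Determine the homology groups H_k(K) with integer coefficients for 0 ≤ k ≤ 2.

H_0 ≅ Z,  H_1 ≅ Z ⊕ Z/2,  H_2 = 0.

Order the vertices as A < B < D < E < F < G < J < L < M. Listing each simplex with vertices in this order, K has dimension 2 with simplices:

  0-simplices (9): A, B, D, E, F, G, J, L, M
  1-simplices (27): AB, AD, AG, AJ, AL, AM, BD, BE, BF, BJ, BL, DE, DF, DG, DM, EF, EG, EJ, EM, FG, FL, FM, GJ, GL, JL, JM, LM
  2-simplices (18): ABD, ABL, ADM, AGJ, AGL, AJM, BDF, BEF, BEJ, BJL, DEG, DEM, DFG, EFM, EGJ, FGL, FLM, JLM

Hence C_0 ≅ Z^9, C_1 ≅ Z^27, C_2 ≅ Z^18.

The boundary map ∂_1: C_1 → C_0 is given by ∂[p,q] = [q] − [p]. For instance
  ∂AB = B − A.
This gives a 9×27 integer matrix of rank 8; reducing to Smith normal form yields diagonal entries (1,1,1,1,1,1,1,1).

Boundary ∂_2: C_2 → C_1 sends each 2-simplex [p,q,r] to [q,r] − [p,r] + [p,q]. For instance
  ∂DEM = EM − DM + DE,
  ∂EGJ = GJ − EJ + EG.
The resulting 27×18 matrix has rank 18, and its Smith normal form has invariant factors (1,1,1,1,1,1,1,1,1,1,1,1,1,1,1,1,1,2).

Now H_k = ker ∂_k / im ∂_{k+1}, so:

  H_0: rank C_0 − rank ∂_1 = 9 − 8 = 1, and the invariant factors of ∂_1 are all 1, so H_0 = Z.
  H_1: rank ker ∂_1 − rank ∂_2 = (27 − 8) − 18 = 1, and ∂_2 has invariant factor 2 > 1, so H_1 = Z ⊕ Z/2.
  H_2: rank ker ∂_2 − rank ∂_3 = (18 − 18) − 0 = 0, and there is no ∂_3, so H_2 = 0.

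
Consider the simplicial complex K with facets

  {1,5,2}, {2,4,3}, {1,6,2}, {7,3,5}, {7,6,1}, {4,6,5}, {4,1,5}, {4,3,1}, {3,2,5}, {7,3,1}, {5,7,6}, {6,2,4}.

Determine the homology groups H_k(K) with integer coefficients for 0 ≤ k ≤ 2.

Order the vertices as 1 < 2 < 3 < 4 < 5 < 6 < 7. Listing each simplex with vertices in this order, K has dimension 2 with simplices:

  0-simplices (7): [1], [2], [3], [4], [5], [6], [7]
  1-simplices (18): [1,2], [1,3], [1,4], [1,5], [1,6], [1,7], [2,3], [2,4], [2,5], [2,6], [3,4], [3,5], [3,7], [4,5], [4,6], [5,6], [5,7], [6,7]
  2-simplices (12): [1,2,5], [1,2,6], [1,3,4], [1,3,7], [1,4,5], [1,6,7], [2,3,4], [2,3,5], [2,4,6], [3,5,7], [4,5,6], [5,6,7]

Hence C_0 ≅ Z^7, C_1 ≅ Z^18, C_2 ≅ Z^12.

∂_1: C_1 → C_0 is given by ∂[p,q] = [q] − [p]. For instance
  ∂[2,3] = [3] − [2].
This gives a 7×18 integer matrix of rank 6; reducing to Smith normal form yields diagonal entries (1,1,1,1,1,1).

The boundary map ∂_2: C_2 → C_1 sends each 2-simplex [p,q,r] to [q,r] − [p,r] + [p,q]. For instance
  ∂[1,2,6] = [2,6] − [1,6] + [1,2],
  ∂[1,4,5] = [4,5] − [1,5] + [1,4].
The 18×12 boundary matrix has rank 12 and Smith normal form diag(1,1,1,1,1,1,1,1,1,1,1,2).

Now H_k = ker ∂_k / im ∂_{k+1}, so:

  H_0: rank C_0 − rank ∂_1 = 7 − 6 = 1, and the invariant factors of ∂_1 are all 1, so H_0 ≅ Z.
  H_1: rank ker ∂_1 − rank ∂_2 = (18 − 6) − 12 = 0, and ∂_2 has invariant factor 2 > 1, so H_1 ≅ Z_2.
  H_2: rank ker ∂_2 − rank ∂_3 = (12 − 12) − 0 = 0, and there is no ∂_3, so H_2 ≅ 0.

As a check, the Euler characteristic is 7 − 18 + 12 = 1, which agrees with 1 − 0 + 0 = 1.

H_0 = Z,  H_1 = Z_2,  H_2 = 0.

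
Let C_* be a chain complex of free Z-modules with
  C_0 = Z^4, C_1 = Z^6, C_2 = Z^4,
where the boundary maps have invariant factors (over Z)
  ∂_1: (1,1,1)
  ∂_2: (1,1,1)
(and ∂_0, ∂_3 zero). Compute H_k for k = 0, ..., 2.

H_0 = Z,  H_1 = 0,  H_2 = Z.

H_0: b_0 = 4 − 0 − 3 = 1; torsion from ∂_1 factors > 1: none. So H_0 = Z.
H_1: b_1 = 6 − 3 − 3 = 0; torsion from ∂_2 factors > 1: none. So H_1 = 0.
H_2: b_2 = 4 − 3 − 0 = 1; torsion from ∂_3 factors > 1: none. So H_2 = Z.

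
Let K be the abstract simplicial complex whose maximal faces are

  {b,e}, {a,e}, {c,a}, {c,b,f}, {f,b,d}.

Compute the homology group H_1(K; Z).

Take the total order a < b < c < d < e < f on the vertex set. Then K (dimension 2) consists of the simplices:

  0-simplices (6): a, b, c, d, e, f
  1-simplices (8): ac, ae, bc, bd, be, bf, cf, df
  2-simplices (2): bcf, bdf

Hence C_0 ≅ Z^6, C_1 ≅ Z^8, C_2 ≅ Z^2.

∂_1: C_1 → C_0 sends each edge [p,q] (with p < q) to q − p. For instance
  ∂be = e − b.
As a 6×8 matrix over Z this has rank 5, with invariant factors (1,1,1,1,1).

∂_2: C_2 → C_1 sends each 2-simplex [p,q,r] to [q,r] − [p,r] + [p,q]. For instance
  ∂bdf = df − bf + bd,
  ∂bcf = cf − bf + bc.
The resulting 8×2 matrix has rank 2, and its Smith normal form has invariant factors (1,1).

Computing H_k = (kernel of ∂_k) / (image of ∂_{k+1}):

  H_1: rank ker ∂_1 − rank ∂_2 = (8 − 5) − 2 = 1, and the invariant factors of ∂_2 are all 1, so H_1 ≅ Z.

H_1 = Z.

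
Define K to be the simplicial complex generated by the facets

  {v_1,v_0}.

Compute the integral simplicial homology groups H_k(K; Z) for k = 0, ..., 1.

H_0 ≅ Z,  H_1 = 0.

We work with the vertex ordering v_0 < v_1. The simplices of K, each written with vertices in increasing order, are:

  0-simplices (2): [v_0], [v_1]
  1-simplices (1): [v_0,v_1]

giving chain groups C_0 ≅ Z^2, C_1 ≅ Z^1.

The boundary map ∂_1: C_1 → C_0 is given by ∂[p,q] = [q] − [p].
As a 2×1 matrix over Z this has rank 1, with invariant factors (1).

Computing H_k = (kernel of ∂_k) / (image of ∂_{k+1}):

  H_0: rank C_0 − rank ∂_1 = 2 − 1 = 1, and the invariant factors of ∂_1 are all 1, so H_0 = Z.
  H_1: rank ker ∂_1 − rank ∂_2 = (1 − 1) − 0 = 0, and there is no ∂_2, so H_1 = 0.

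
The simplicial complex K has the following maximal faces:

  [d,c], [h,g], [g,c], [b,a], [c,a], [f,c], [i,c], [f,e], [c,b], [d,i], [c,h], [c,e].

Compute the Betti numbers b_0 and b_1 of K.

Order the vertices as a < b < c < d < e < f < g < h < i. Listing each simplex with vertices in this order, K has dimension 1 with simplices:

  0-simplices (9): a, b, c, d, e, f, g, h, i
  1-simplices (12): ab, ac, bc, cd, ce, cf, cg, ch, ci, di, ef, gh

giving chain groups C_0 ≅ Z^9, C_1 ≅ Z^12.

Boundary ∂_1: C_1 → C_0 is given by ∂[p,q] = [q] − [p]. For instance
  ∂bc = c − b.
The resulting 9×12 matrix has rank 8, and its Smith normal form has invariant factors (1,1,1,1,1,1,1,1).

Computing H_k = (kernel of ∂_k) / (image of ∂_{k+1}):

  H_0: rank C_0 − rank ∂_1 = 9 − 8 = 1, and the invariant factors of ∂_1 are all 1, so H_0 = Z.
  H_1: rank ker ∂_1 − rank ∂_2 = (12 − 8) − 0 = 4, and there is no ∂_2, so H_1 = Z^4.

As a check, the Euler characteristic is 9 − 12 = -3, which agrees with 1 − 4 = -3.

Hence the Betti numbers are b_0 = 1, b_1 = 4.

b_0 = 1, b_1 = 4.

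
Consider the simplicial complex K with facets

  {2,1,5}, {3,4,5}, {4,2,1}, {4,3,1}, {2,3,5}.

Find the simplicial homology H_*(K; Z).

Take the total order 1 < 2 < 3 < 4 < 5 on the vertex set. Then K (dimension 2) consists of the simplices:

  0-simplices (5): [1], [2], [3], [4], [5]
  1-simplices (10): [1,2], [1,3], [1,4], [1,5], [2,3], [2,4], [2,5], [3,4], [3,5], [4,5]
  2-simplices (5): [1,2,4], [1,2,5], [1,3,4], [2,3,5], [3,4,5]

giving chain groups C_0 ≅ Z^5, C_1 ≅ Z^10, C_2 ≅ Z^5.

The boundary map ∂_1: C_1 → C_0 sends each edge [p,q] (with p < q) to q − p.
This gives a 5×10 integer matrix of rank 4; reducing to Smith normal form yields diagonal entries (1,1,1,1).

∂_2: C_2 → C_1 acts by ∂[p,q,r] = [q,r] − [p,r] + [p,q]. For instance
  ∂[1,2,5] = [2,5] − [1,5] + [1,2],
  ∂[3,4,5] = [4,5] − [3,5] + [3,4].
As a 10×5 matrix over Z this has rank 5, with invariant factors (1,1,1,1,1).

Reading off H_k = ker ∂_k / im ∂_{k+1}:

  H_0: rank C_0 − rank ∂_1 = 5 − 4 = 1, and the invariant factors of ∂_1 are all 1, so H_0 = Z.
  H_1: rank ker ∂_1 − rank ∂_2 = (10 − 4) − 5 = 1, and the invariant factors of ∂_2 are all 1, so H_1 = Z.
  H_2: rank ker ∂_2 − rank ∂_3 = (5 − 5) − 0 = 0, and there is no ∂_3, so H_2 = 0.

H_0 ≅ Z,  H_1 ≅ Z,  H_2 = 0.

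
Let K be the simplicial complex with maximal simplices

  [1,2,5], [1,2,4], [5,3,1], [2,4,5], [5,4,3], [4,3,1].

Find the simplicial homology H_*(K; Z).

H_0 ≅ Z,  H_1 = 0,  H_2 ≅ Z.

Fix the vertex order 1 < 2 < 3 < 4 < 5 and write every simplex with vertices in increasing order. Then dim K = 2 and the simplices of K are:

  0-simplices (5): [1], [2], [3], [4], [5]
  1-simplices (9): [1,2], [1,3], [1,4], [1,5], [2,4], [2,5], [3,4], [3,5], [4,5]
  2-simplices (6): [1,2,4], [1,2,5], [1,3,4], [1,3,5], [2,4,5], [3,4,5]

so the chain groups are C_0 ≅ Z^5, C_1 ≅ Z^9, C_2 ≅ Z^6.

The boundary map ∂_1: C_1 → C_0 is given by ∂[p,q] = [q] − [p]. For instance
  ∂[1,2] = [2] − [1].
As a 5×9 matrix over Z this has rank 4, with invariant factors (1,1,1,1).

∂_2: C_2 → C_1 sends each 2-simplex [p,q,r] to [q,r] − [p,r] + [p,q]. For instance
  ∂[1,2,4] = [2,4] − [1,4] + [1,2],
  ∂[1,3,4] = [3,4] − [1,4] + [1,3].
The 9×6 boundary matrix has rank 5 and Smith normal form diag(1,1,1,1,1).

Now H_k = ker ∂_k / im ∂_{k+1}, so:

  H_0: rank C_0 − rank ∂_1 = 5 − 4 = 1, and the invariant factors of ∂_1 are all 1, so H_0 ≅ Z.
  H_1: rank ker ∂_1 − rank ∂_2 = (9 − 4) − 5 = 0, and the invariant factors of ∂_2 are all 1, so H_1 ≅ 0.
  H_2: rank ker ∂_2 − rank ∂_3 = (6 − 5) − 0 = 1, and there is no ∂_3, so H_2 ≅ Z.

(K is a triangulation of the 2-sphere S^2.)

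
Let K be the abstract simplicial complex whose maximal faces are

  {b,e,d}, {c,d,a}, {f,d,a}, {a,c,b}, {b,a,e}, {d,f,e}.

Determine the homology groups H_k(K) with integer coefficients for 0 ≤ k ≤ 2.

H_0 ≅ Z,  H_1 ≅ Z,  H_2 = 0.

Order the vertices as a < b < c < d < e < f. Listing each simplex with vertices in this order, K has dimension 2 with simplices:

  0-simplices (6): a, b, c, d, e, f
  1-simplices (12): ab, ac, ad, ae, af, bc, bd, be, cd, de, df, ef
  2-simplices (6): abc, abe, acd, adf, bde, def

so the chain groups are C_0 ≅ Z^6, C_1 ≅ Z^12, C_2 ≅ Z^6.

Boundary ∂_1: C_1 → C_0 maps an edge to its endpoints' difference, ∂[p,q] = q − p. For instance
  ∂af = f − a.
As a 6×12 matrix over Z this has rank 5, with invariant factors (1,1,1,1,1).

∂_2: C_2 → C_1 sends each 2-simplex [p,q,r] to [q,r] − [p,r] + [p,q]. For instance
  ∂bde = de − be + bd,
  ∂adf = df − af + ad.
As a 12×6 matrix over Z this has rank 6, with invariant factors (1,1,1,1,1,1).

From H_k ≅ ker(∂_k) / im(∂_{k+1}) we obtain:

  H_0: rank C_0 − rank ∂_1 = 6 − 5 = 1, and the invariant factors of ∂_1 are all 1, so H_0 ≅ Z.
  H_1: rank ker ∂_1 − rank ∂_2 = (12 − 5) − 6 = 1, and the invariant factors of ∂_2 are all 1, so H_1 ≅ Z.
  H_2: rank ker ∂_2 − rank ∂_3 = (6 − 6) − 0 = 0, and there is no ∂_3, so H_2 ≅ 0.

As a check, the Euler characteristic is 6 − 12 + 6 = 0, which agrees with 1 − 1 + 0 = 0.
(K is a triangulation of the cylinder S^1 x I.)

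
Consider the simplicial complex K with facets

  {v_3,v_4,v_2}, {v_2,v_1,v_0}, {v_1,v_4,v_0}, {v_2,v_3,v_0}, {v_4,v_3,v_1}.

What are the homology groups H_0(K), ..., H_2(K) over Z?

H_0 = Z,  H_1 = Z,  H_2 = 0.

Take the total order v_0 < v_1 < v_2 < v_3 < v_4 on the vertex set. Then K (dimension 2) consists of the simplices:

  0-simplices (5): [v_0], [v_1], [v_2], [v_3], [v_4]
  1-simplices (10): [v_0,v_1], [v_0,v_2], [v_0,v_3], [v_0,v_4], [v_1,v_2], [v_1,v_3], [v_1,v_4], [v_2,v_3], [v_2,v_4], [v_3,v_4]
  2-simplices (5): [v_0,v_1,v_2], [v_0,v_1,v_4], [v_0,v_2,v_3], [v_1,v_3,v_4], [v_2,v_3,v_4]

Hence C_0 ≅ Z^5, C_1 ≅ Z^10, C_2 ≅ Z^5.

Boundary ∂_1: C_1 → C_0 sends each edge [p,q] (with p < q) to q − p.
The 5×10 boundary matrix has rank 4 and Smith normal form diag(1,1,1,1).

The boundary map ∂_2: C_2 → C_1 acts by ∂[p,q,r] = [q,r] − [p,r] + [p,q]. For instance
  ∂[v_0,v_2,v_3] = [v_2,v_3] − [v_0,v_3] + [v_0,v_2],
  ∂[v_0,v_1,v_2] = [v_1,v_2] − [v_0,v_2] + [v_0,v_1].
The resulting 10×5 matrix has rank 5, and its Smith normal form has invariant factors (1,1,1,1,1).

Reading off H_k = ker ∂_k / im ∂_{k+1}:

  H_0: rank C_0 − rank ∂_1 = 5 − 4 = 1, and the invariant factors of ∂_1 are all 1, so H_0 = Z.
  H_1: rank ker ∂_1 − rank ∂_2 = (10 − 4) − 5 = 1, and the invariant factors of ∂_2 are all 1, so H_1 = Z.
  H_2: rank ker ∂_2 − rank ∂_3 = (5 − 5) − 0 = 0, and there is no ∂_3, so H_2 = 0.

(K is a triangulation of the Möbius band.)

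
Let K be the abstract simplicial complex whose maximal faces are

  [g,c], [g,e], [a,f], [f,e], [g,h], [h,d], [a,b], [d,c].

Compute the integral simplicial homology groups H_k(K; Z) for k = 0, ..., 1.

Take the total order a < b < c < d < e < f < g < h on the vertex set. Then K (dimension 1) consists of the simplices:

  0-simplices (8): a, b, c, d, e, f, g, h
  1-simplices (8): ab, af, cd, cg, dh, ef, eg, gh

Hence C_0 ≅ Z^8, C_1 ≅ Z^8.

The boundary map ∂_1: C_1 → C_0 maps an edge to its endpoints' difference, ∂[p,q] = q − p. For instance
  ∂eg = g − e.
The resulting 8×8 matrix has rank 7, and its Smith normal form has invariant factors (1,1,1,1,1,1,1).

From H_k ≅ ker(∂_k) / im(∂_{k+1}) we obtain:

  H_0: rank C_0 − rank ∂_1 = 8 − 7 = 1, and the invariant factors of ∂_1 are all 1, so H_0 = Z.
  H_1: rank ker ∂_1 − rank ∂_2 = (8 − 7) − 0 = 1, and there is no ∂_2, so H_1 = Z.

H_0 = Z,  H_1 = Z.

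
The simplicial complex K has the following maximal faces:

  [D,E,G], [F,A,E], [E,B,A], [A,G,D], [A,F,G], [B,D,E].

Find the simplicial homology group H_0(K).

H_0 = Z.

Order the vertices as A < B < D < E < F < G. Listing each simplex with vertices in this order, K has dimension 2 with simplices:

  0-simplices (6): A, B, D, E, F, G
  1-simplices (12): AB, AD, AE, AF, AG, BD, BE, DE, DG, EF, EG, FG
  2-simplices (6): ABE, ADG, AEF, AFG, BDE, DEG

so the chain groups are C_0 ≅ Z^6, C_1 ≅ Z^12, C_2 ≅ Z^6.

∂_1: C_1 → C_0 sends each edge [p,q] (with p < q) to q − p. For instance
  ∂AD = D − A.
As a 6×12 matrix over Z this has rank 5, with invariant factors (1,1,1,1,1).

∂_2: C_2 → C_1 maps a triangle to the signed sum of its edges. For instance
  ∂ADG = DG − AG + AD,
  ∂AFG = FG − AG + AF.
This gives a 12×6 integer matrix of rank 6; reducing to Smith normal form yields diagonal entries (1,1,1,1,1,1).

Now H_k = ker ∂_k / im ∂_{k+1}, so:

  H_0: rank C_0 − rank ∂_1 = 6 − 5 = 1, and the invariant factors of ∂_1 are all 1, so H_0 = Z.

(K is a triangulation of the cylinder S^1 x I.)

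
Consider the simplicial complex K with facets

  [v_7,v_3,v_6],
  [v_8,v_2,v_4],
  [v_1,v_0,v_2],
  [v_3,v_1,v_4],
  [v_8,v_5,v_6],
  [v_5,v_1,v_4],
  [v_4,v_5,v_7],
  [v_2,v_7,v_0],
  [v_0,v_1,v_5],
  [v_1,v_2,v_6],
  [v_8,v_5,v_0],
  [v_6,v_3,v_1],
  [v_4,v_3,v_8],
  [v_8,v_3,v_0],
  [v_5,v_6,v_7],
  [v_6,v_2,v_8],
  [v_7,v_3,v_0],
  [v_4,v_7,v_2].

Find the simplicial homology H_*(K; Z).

We work with the vertex ordering v_0 < v_1 < v_2 < v_3 < v_4 < v_5 < v_6 < v_7 < v_8. The simplices of K, each written with vertices in increasing order, are:

  0-simplices (9): [v_0], [v_1], [v_2], [v_3], [v_4], [v_5], [v_6], [v_7], [v_8]
  1-simplices (27): (27 of them)
  2-simplices (18): (18 of them)

Hence C_0 ≅ Z^9, C_1 ≅ Z^27, C_2 ≅ Z^18.

The boundary map ∂_1: C_1 → C_0 is given by ∂[p,q] = [q] − [p]. For instance
  ∂[v_6,v_7] = [v_7] − [v_6].
The resulting 9×27 matrix has rank 8, and its Smith normal form has invariant factors (1,1,1,1,1,1,1,1).

The boundary map ∂_2: C_2 → C_1 sends each 2-simplex [p,q,r] to [q,r] − [p,r] + [p,q]. For instance
  ∂[v_2,v_4,v_8] = [v_4,v_8] − [v_2,v_8] + [v_2,v_4],
  ∂[v_0,v_1,v_2] = [v_1,v_2] − [v_0,v_2] + [v_0,v_1].
This gives a 27×18 integer matrix of rank 17; reducing to Smith normal form yields diagonal entries (1,1,1,1,1,1,1,1,1,1,1,1,1,1,1,1,1).

Now H_k = ker ∂_k / im ∂_{k+1}, so:

  H_0: rank C_0 − rank ∂_1 = 9 − 8 = 1, and the invariant factors of ∂_1 are all 1, so H_0 ≅ Z.
  H_1: rank ker ∂_1 − rank ∂_2 = (27 − 8) − 17 = 2, and the invariant factors of ∂_2 are all 1, so H_1 ≅ Z^2.
  H_2: rank ker ∂_2 − rank ∂_3 = (18 − 17) − 0 = 1, and there is no ∂_3, so H_2 ≅ Z.

H_0 = Z,  H_1 = Z^2,  H_2 = Z.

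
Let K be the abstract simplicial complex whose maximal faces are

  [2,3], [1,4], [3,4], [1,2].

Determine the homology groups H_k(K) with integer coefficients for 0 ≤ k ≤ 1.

Fix the vertex order 1 < 2 < 3 < 4 and write every simplex with vertices in increasing order. Then dim K = 1 and the simplices of K are:

  0-simplices (4): [1], [2], [3], [4]
  1-simplices (4): [1,2], [1,4], [2,3], [3,4]

giving chain groups C_0 ≅ Z^4, C_1 ≅ Z^4.

The boundary map ∂_1: C_1 → C_0 is given by ∂[p,q] = [q] − [p].
The 4×4 boundary matrix has rank 3 and Smith normal form diag(1,1,1).

Now H_k = ker ∂_k / im ∂_{k+1}, so:

  H_0: rank C_0 − rank ∂_1 = 4 − 3 = 1, and the invariant factors of ∂_1 are all 1, so H_0 = Z.
  H_1: rank ker ∂_1 − rank ∂_2 = (4 − 3) − 0 = 1, and there is no ∂_2, so H_1 = Z.

H_0 = Z,  H_1 = Z.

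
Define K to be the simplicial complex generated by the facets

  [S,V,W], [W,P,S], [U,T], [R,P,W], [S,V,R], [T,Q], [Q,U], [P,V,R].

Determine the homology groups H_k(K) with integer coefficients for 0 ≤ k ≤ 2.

H_0 ≅ Z^2,  H_1 ≅ Z^2,  H_2 = 0.

Take the total order P < Q < R < S < T < U < V < W on the vertex set. Then K (dimension 2) consists of the simplices:

  0-simplices (8): P, Q, R, S, T, U, V, W
  1-simplices (13): PR, PS, PV, PW, QT, QU, RS, RV, RW, SV, SW, TU, VW
  2-simplices (5): PRV, PRW, PSW, RSV, SVW

so the chain groups are C_0 ≅ Z^8, C_1 ≅ Z^13, C_2 ≅ Z^5.

∂_1: C_1 → C_0 sends each edge [p,q] (with p < q) to q − p.
As a 8×13 matrix over Z this has rank 6, with invariant factors (1,1,1,1,1,1).

Boundary ∂_2: C_2 → C_1 maps a triangle to the signed sum of its edges. For instance
  ∂RSV = SV − RV + RS,
  ∂PSW = SW − PW + PS.
As a 13×5 matrix over Z this has rank 5, with invariant factors (1,1,1,1,1).

Computing H_k = (kernel of ∂_k) / (image of ∂_{k+1}):

  H_0: rank C_0 − rank ∂_1 = 8 − 6 = 2, and the invariant factors of ∂_1 are all 1, so H_0 = Z^2.
  H_1: rank ker ∂_1 − rank ∂_2 = (13 − 6) − 5 = 2, and the invariant factors of ∂_2 are all 1, so H_1 = Z^2.
  H_2: rank ker ∂_2 − rank ∂_3 = (5 − 5) − 0 = 0, and there is no ∂_3, so H_2 = 0.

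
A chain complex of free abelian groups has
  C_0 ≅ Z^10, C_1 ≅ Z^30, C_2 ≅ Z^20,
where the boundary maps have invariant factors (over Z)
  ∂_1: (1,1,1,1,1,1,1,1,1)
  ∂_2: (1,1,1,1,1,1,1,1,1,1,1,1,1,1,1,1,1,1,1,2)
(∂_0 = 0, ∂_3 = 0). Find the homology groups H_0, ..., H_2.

H_0 ≅ Z,  H_1 ≅ Z ⊕ Z/2,  H_2 = 0.

H_0: b_0 = 10 − 0 − 9 = 1; torsion from ∂_1 factors > 1: none. So H_0 ≅ Z.
H_1: b_1 = 30 − 9 − 20 = 1; torsion from ∂_2 factors > 1: [2]. So H_1 ≅ Z ⊕ Z/2.
H_2: b_2 = 20 − 20 − 0 = 0; torsion from ∂_3 factors > 1: none. So H_2 ≅ 0.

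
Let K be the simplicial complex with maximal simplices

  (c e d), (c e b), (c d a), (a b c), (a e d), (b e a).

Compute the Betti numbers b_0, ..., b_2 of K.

Fix the vertex order a < b < c < d < e and write every simplex with vertices in increasing order. Then dim K = 2 and the simplices of K are:

  0-simplices (5): a, b, c, d, e
  1-simplices (9): ab, ac, ad, ae, bc, be, cd, ce, de
  2-simplices (6): abc, abe, acd, ade, bce, cde

so the chain groups are C_0 ≅ Z^5, C_1 ≅ Z^9, C_2 ≅ Z^6.

∂_1: C_1 → C_0 is given by ∂[p,q] = [q] − [p]. For instance
  ∂ad = d − a.
This gives a 5×9 integer matrix of rank 4; reducing to Smith normal form yields diagonal entries (1,1,1,1).

∂_2: C_2 → C_1 acts by ∂[p,q,r] = [q,r] − [p,r] + [p,q]. For instance
  ∂ade = de − ae + ad,
  ∂bce = ce − be + bc.
The 9×6 boundary matrix has rank 5 and Smith normal form diag(1,1,1,1,1).

Now H_k = ker ∂_k / im ∂_{k+1}, so:

  H_0: rank C_0 − rank ∂_1 = 5 − 4 = 1, and the invariant factors of ∂_1 are all 1, so H_0 = Z.
  H_1: rank ker ∂_1 − rank ∂_2 = (9 − 4) − 5 = 0, and the invariant factors of ∂_2 are all 1, so H_1 = 0.
  H_2: rank ker ∂_2 − rank ∂_3 = (6 − 5) − 0 = 1, and there is no ∂_3, so H_2 = Z.

As a check, the Euler characteristic is 5 − 9 + 6 = 2, which agrees with 1 − 0 + 1 = 2.
(K is a triangulation of the 2-sphere S^2.)

Hence the Betti numbers are b_0 = 1, b_1 = 0, b_2 = 1.

b_0 = 1, b_1 = 0, b_2 = 1.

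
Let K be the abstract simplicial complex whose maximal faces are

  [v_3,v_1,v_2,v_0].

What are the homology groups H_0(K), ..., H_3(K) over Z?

H_0 = Z,  H_1 = 0,  H_2 = 0,  H_3 = 0.

We work with the vertex ordering v_0 < v_1 < v_2 < v_3. The simplices of K, each written with vertices in increasing order, are:

  0-simplices (4): [v_0], [v_1], [v_2], [v_3]
  1-simplices (6): [v_0,v_1], [v_0,v_2], [v_0,v_3], [v_1,v_2], [v_1,v_3], [v_2,v_3]
  2-simplices (4): [v_0,v_1,v_2], [v_0,v_1,v_3], [v_0,v_2,v_3], [v_1,v_2,v_3]
  3-simplices (1): [v_0,v_1,v_2,v_3]

Hence C_0 ≅ Z^4, C_1 ≅ Z^6, C_2 ≅ Z^4, C_3 ≅ Z^1.

Boundary ∂_1: C_1 → C_0 maps an edge to its endpoints' difference, ∂[p,q] = q − p. For instance
  ∂[v_0,v_3] = [v_3] − [v_0].
The resulting 4×6 matrix has rank 3, and its Smith normal form has invariant factors (1,1,1).

The boundary map ∂_2: C_2 → C_1 acts by ∂[p,q,r] = [q,r] − [p,r] + [p,q]. For instance
  ∂[v_0,v_1,v_3] = [v_1,v_3] − [v_0,v_3] + [v_0,v_1],
  ∂[v_0,v_1,v_2] = [v_1,v_2] − [v_0,v_2] + [v_0,v_1].
The 6×4 boundary matrix has rank 3 and Smith normal form diag(1,1,1).

Boundary ∂_3: C_3 → C_2 sends each 3-simplex σ to the alternating sum Σ_i (−1)^i (σ with its i-th vertex removed). For instance
  ∂[v_0,v_1,v_2,v_3] = [v_1,v_2,v_3] − [v_0,v_2,v_3] + [v_0,v_1,v_3] − [v_0,v_1,v_2].
The resulting 4×1 matrix has rank 1, and its Smith normal form has invariant factors (1).

From H_k ≅ ker(∂_k) / im(∂_{k+1}) we obtain:

  H_0: rank C_0 − rank ∂_1 = 4 − 3 = 1, and the invariant factors of ∂_1 are all 1, so H_0 ≅ Z.
  H_1: rank ker ∂_1 − rank ∂_2 = (6 − 3) − 3 = 0, and the invariant factors of ∂_2 are all 1, so H_1 ≅ 0.
  H_2: rank ker ∂_2 − rank ∂_3 = (4 − 3) − 1 = 0, and the invariant factors of ∂_3 are all 1, so H_2 ≅ 0.
  H_3: rank ker ∂_3 − rank ∂_4 = (1 − 1) − 0 = 0, and there is no ∂_4, so H_3 ≅ 0.

As a check, the Euler characteristic is 4 − 6 + 4 − 1 = 1, which agrees with 1 − 0 + 0 − 0 = 1.
(K is a triangulation of the 3-simplex.)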